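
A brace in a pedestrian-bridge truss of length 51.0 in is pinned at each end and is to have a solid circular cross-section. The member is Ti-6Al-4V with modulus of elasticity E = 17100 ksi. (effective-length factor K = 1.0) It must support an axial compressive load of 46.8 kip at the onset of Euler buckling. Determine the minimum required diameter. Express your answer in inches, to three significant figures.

d ≈ 1.96 in

L_e = K·L = 1 × 51.0 = 51.00 in
Required I = P_cr·L_e²/(π²E) = 4.680×10^4 × 51.00² / (π² × 1.71×10^7) = 0.7213 in⁴
Solid circle: I = πd⁴/64  ⇒  d = (64I/π)^(1/4) = (64×0.7213/π)^(1/4) = 1.96 in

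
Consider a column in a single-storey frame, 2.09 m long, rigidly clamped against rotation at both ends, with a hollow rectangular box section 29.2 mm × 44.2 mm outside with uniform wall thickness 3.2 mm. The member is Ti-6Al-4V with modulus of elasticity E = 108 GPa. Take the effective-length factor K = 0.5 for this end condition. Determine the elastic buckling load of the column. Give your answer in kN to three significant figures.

P_cr ≈ 53.1 kN

Inner dimensions: h_i = 44.2 − 2×3.2 = 37.80 mm, b_i = 29.2 − 2×3.2 = 22.80 mm
Weak-axis I_min = (h_o·b_o³ − h_i·b_i³)/12 with b_o = 29.2, b_i = 22.80 mm (shorter outer/inner sides).
I_min = (44.2×29.2³ − 37.80×22.80³)/12 = 5.437×10^4 mm⁴
I = 5.437×10^4 mm⁴ = 5.437×10^-8 m⁴
Effective length L_e = K·L = 0.5 × 2.09 = 1.045 m
P_cr = π²EI / L_e² = π² × 108×10⁹ × 5.437×10^-8 / 1.045² = 5.307×10^4 N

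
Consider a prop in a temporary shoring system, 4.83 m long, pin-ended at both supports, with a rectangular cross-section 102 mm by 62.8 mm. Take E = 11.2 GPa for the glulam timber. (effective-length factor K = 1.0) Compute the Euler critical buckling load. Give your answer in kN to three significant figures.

Buckling occurs about the weak axis: I_min = h·b³/12 with b = 62.8 mm (the shorter side).
I_min = 102×62.8³/12 = 2.105×10^6 mm⁴
I = 2.105×10^6 mm⁴ = 2.105×10^-6 m⁴
Effective length L_e = K·L = 1 × 4.83 = 4.830 m
P_cr = π²EI / L_e² = π² × 11.2×10⁹ × 2.105×10^-6 / 4.830² = 9.975×10^3 N

P_cr ≈ 9.98 kN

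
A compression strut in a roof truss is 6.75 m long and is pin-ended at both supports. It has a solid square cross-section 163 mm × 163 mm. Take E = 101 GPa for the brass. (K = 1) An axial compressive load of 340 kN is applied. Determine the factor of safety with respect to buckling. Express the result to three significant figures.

n ≈ 3.79

I = a⁴/12 = 163⁴/12 = 5.883×10^7 mm⁴
I = 5.883×10^7 mm⁴ = 5.883×10^-5 m⁴
Effective length L_e = K·L = 1 × 6.75 = 6.750 m
P_cr = π²EI / L_e² = π² × 101×10⁹ × 5.883×10^-5 / 6.750² = 1.287×10^6 N
Factor of safety n = P_cr / P = 1287.0 / 340 = 3.79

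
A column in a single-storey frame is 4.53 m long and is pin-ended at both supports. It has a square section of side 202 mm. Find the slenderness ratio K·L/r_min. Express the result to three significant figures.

For a square r = a/√12 = 202/√12 = 58.31 mm
L_e = K·L = 1 × 4.53 m = 4.530 m = 4530.0 mm
λ = L_e / r_min = 4530.0 / 58.31 = 77.7

λ ≈ 77.7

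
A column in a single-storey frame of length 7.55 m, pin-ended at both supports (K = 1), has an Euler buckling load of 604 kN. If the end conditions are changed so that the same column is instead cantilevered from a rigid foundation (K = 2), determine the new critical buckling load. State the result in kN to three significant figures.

P_cr ∝ 1/K², so P_cr,new = P_cr,old × (K_old/K_new)² = 604 × (1/2)²
= 604 × 0.2500 = 151 kN

P_cr ≈ 151 kN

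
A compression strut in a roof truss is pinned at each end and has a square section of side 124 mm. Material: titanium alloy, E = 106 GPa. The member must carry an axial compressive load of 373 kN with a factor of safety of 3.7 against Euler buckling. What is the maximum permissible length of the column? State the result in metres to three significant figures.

L_max ≈ 3.86 m

I = a⁴/12 = 124⁴/12 = 1.970×10^7 mm⁴
I = 1.970×10^-5 m⁴
Required critical load P_cr = n·P = 3.7 × 373 = 1380 kN = 1.380×10^6 N
From P_cr = π²EI/(K·L)²:  L = (1/K)·√(π²EI/P_cr) = (1/1)·√(π²×1.06×10^11×1.970×10^-5/1.380×10^6)
L = 3.86 m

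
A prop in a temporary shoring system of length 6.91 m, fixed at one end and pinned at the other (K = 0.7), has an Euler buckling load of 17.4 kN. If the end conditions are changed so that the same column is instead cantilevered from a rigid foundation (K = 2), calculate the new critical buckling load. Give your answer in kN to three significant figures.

P_cr ≈ 2.13 kN

P_cr ∝ 1/K², so P_cr,new = P_cr,old × (K_old/K_new)² = 17.4 × (0.7/2)²
= 17.4 × 0.1225 = 2.13 kN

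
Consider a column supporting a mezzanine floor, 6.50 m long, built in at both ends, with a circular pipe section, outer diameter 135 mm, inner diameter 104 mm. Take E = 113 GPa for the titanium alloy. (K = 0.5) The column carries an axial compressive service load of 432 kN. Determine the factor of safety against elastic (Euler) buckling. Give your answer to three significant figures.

d_o = 135 mm, d_i = 104 mm
I = π(d_o⁴ − d_i⁴)/64 = π(135⁴ − 104.0⁴)/64 = 1.056×10^7 mm⁴
I = 1.056×10^7 mm⁴ = 1.056×10^-5 m⁴
Effective length L_e = K·L = 0.5 × 6.50 = 3.250 m
P_cr = π²EI / L_e² = π² × 113×10⁹ × 1.056×10^-5 / 3.250² = 1.115×10^6 N
Factor of safety n = P_cr / P = 1115.2 / 432 = 2.58

n ≈ 2.58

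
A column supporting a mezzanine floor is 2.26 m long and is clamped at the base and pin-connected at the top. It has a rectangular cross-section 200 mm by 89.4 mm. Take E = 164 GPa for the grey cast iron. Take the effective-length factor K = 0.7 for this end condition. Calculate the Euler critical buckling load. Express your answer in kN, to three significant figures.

Buckling occurs about the weak axis: I_min = h·b³/12 with b = 89.4 mm (the shorter side).
I_min = 200×89.4³/12 = 1.191×10^7 mm⁴
I = 1.191×10^7 mm⁴ = 1.191×10^-5 m⁴
Effective length L_e = K·L = 0.7 × 2.26 = 1.582 m
P_cr = π²EI / L_e² = π² × 164×10⁹ × 1.191×10^-5 / 1.582² = 7.702×10^6 N

P_cr ≈ 7700 kN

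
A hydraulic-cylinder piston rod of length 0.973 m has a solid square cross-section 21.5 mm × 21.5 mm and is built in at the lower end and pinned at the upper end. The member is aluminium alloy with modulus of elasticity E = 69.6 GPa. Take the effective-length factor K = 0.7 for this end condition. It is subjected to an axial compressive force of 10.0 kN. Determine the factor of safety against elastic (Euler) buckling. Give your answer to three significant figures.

n ≈ 2.64

I = a⁴/12 = 21.5⁴/12 = 1.781×10^4 mm⁴
I = 1.781×10^4 mm⁴ = 1.781×10^-8 m⁴
Effective length L_e = K·L = 0.7 × 0.973 = 0.6811 m
P_cr = π²EI / L_e² = π² × 69.6×10⁹ × 1.781×10^-8 / 0.6811² = 2.637×10^4 N
Factor of safety n = P_cr / P = 26.367 / 10.0 = 2.64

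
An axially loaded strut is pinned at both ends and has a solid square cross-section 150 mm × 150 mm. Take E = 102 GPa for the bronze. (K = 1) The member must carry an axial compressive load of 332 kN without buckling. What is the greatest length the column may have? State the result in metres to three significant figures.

L_max ≈ 11.3 m

I = a⁴/12 = 150⁴/12 = 4.219×10^7 mm⁴
I = 4.219×10^-5 m⁴
At the buckling limit P_cr = P = 3.320×10^5 N
From P_cr = π²EI/(K·L)²:  L = (1/K)·√(π²EI/P_cr) = (1/1)·√(π²×1.02×10^11×4.219×10^-5/3.320×10^5)
L = 11.3 m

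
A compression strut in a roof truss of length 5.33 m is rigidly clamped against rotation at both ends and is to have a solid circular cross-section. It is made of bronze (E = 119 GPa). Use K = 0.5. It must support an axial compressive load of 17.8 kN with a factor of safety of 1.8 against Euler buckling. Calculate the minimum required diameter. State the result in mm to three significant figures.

d ≈ 44.6 mm

Required P_cr = n·P = 1.8 × 17.8 = 32.04 kN
L_e = K·L = 0.5 × 5.33 = 2.665 m
Required I = P_cr·L_e²/(π²E) = 3.204×10^4 × 2.665² / (π² × 1.19×10^11) = 1.937×10^-7 m⁴
I_req = 1.937×10^5 mm⁴
Solid circle: I = πd⁴/64  ⇒  d = (64I/π)^(1/4) = (64×1.937×10^5/π)^(1/4) = 44.6 mm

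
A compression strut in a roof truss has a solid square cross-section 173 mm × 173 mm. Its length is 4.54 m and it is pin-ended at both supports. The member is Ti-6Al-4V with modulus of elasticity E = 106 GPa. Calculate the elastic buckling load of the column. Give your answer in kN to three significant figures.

I = a⁴/12 = 173⁴/12 = 7.465×10^7 mm⁴
I = 7.465×10^7 mm⁴ = 7.465×10^-5 m⁴
Effective length L_e = K·L = 1 × 4.54 = 4.540 m
P_cr = π²EI / L_e² = π² × 106×10⁹ × 7.465×10^-5 / 4.540² = 3.789×10^6 N

P_cr ≈ 3790 kN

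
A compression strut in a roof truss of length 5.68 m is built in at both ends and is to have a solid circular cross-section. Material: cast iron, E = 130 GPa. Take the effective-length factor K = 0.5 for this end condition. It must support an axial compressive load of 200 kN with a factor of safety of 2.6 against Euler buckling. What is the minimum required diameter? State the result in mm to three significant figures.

d ≈ 90.3 mm

Required P_cr = n·P = 2.6 × 200 = 520.0 kN
L_e = K·L = 0.5 × 5.68 = 2.840 m
Required I = P_cr·L_e²/(π²E) = 5.200×10^5 × 2.840² / (π² × 1.30×10^11) = 3.269×10^-6 m⁴
I_req = 3.269×10^6 mm⁴
Solid circle: I = πd⁴/64  ⇒  d = (64I/π)^(1/4) = (64×3.269×10^6/π)^(1/4) = 90.3 mm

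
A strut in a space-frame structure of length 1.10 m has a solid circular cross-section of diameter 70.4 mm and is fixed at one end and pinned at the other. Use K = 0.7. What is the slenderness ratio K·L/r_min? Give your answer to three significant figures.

For a solid circle r = d/4 = 70.4/4 = 17.60 mm
L_e = K·L = 0.7 × 1.10 m = 0.7700 m = 770.00 mm
λ = L_e / r_min = 770.00 / 17.60 = 43.8

λ ≈ 43.8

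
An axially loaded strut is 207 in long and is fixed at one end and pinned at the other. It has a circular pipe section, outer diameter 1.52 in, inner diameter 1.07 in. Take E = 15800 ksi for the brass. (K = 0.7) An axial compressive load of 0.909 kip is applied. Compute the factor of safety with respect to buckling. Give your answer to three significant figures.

d_o = 1.52 in, d_i = 1.07 in
I = π(d_o⁴ − d_i⁴)/64 = π(1.52⁴ − 1.070⁴)/64 = 0.1977 in⁴
Effective length L_e = K·L = 0.7 × 207 = 144.9 in
P_cr = π²EI / L_e² = π² × 15800×10³ × 0.1977 / 144.9² = 1.468×10^3 lb
Factor of safety n = P_cr / P = 1.4682 / 0.909 = 1.62

n ≈ 1.62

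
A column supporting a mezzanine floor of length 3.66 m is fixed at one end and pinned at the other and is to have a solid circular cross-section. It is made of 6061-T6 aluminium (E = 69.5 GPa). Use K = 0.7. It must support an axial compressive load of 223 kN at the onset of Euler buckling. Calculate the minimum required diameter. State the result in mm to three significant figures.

L_e = K·L = 0.7 × 3.66 = 2.562 m
Required I = P_cr·L_e²/(π²E) = 2.230×10^5 × 2.562² / (π² × 6.95×10^10) = 2.134×10^-6 m⁴
I_req = 2.134×10^6 mm⁴
Solid circle: I = πd⁴/64  ⇒  d = (64I/π)^(1/4) = (64×2.134×10^6/π)^(1/4) = 81.2 mm

d ≈ 81.2 mm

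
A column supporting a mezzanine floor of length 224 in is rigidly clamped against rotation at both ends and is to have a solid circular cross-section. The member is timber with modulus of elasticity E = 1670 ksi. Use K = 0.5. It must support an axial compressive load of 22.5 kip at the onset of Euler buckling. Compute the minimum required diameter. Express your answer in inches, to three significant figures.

L_e = K·L = 0.5 × 224 = 112.0 in
Required I = P_cr·L_e²/(π²E) = 2.250×10^4 × 112.0² / (π² × 1.67×10^6) = 17.12 in⁴
Solid circle: I = πd⁴/64  ⇒  d = (64I/π)^(1/4) = (64×17.12/π)^(1/4) = 4.32 in

d ≈ 4.32 in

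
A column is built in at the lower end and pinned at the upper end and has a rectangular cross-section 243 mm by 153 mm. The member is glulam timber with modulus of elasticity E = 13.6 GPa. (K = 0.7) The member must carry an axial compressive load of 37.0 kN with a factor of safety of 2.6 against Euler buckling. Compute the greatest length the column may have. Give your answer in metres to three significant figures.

L_max ≈ 14.4 m

Buckling occurs about the weak axis: I_min = h·b³/12 with b = 153 mm (the shorter side).
I_min = 243×153³/12 = 7.253×10^7 mm⁴
I = 7.253×10^-5 m⁴
Required critical load P_cr = n·P = 2.6 × 37.0 = 96.20 kN = 9.620×10^4 N
From P_cr = π²EI/(K·L)²:  L = (1/K)·√(π²EI/P_cr) = (1/0.7)·√(π²×1.36×10^10×7.253×10^-5/9.620×10^4)
L = 14.4 m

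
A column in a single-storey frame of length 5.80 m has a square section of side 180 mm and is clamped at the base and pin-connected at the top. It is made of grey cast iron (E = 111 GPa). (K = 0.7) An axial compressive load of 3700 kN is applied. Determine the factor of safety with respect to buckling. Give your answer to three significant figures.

n ≈ 1.57

I = a⁴/12 = 180⁴/12 = 8.748×10^7 mm⁴
I = 8.748×10^7 mm⁴ = 8.748×10^-5 m⁴
Effective length L_e = K·L = 0.7 × 5.80 = 4.060 m
P_cr = π²EI / L_e² = π² × 111×10⁹ × 8.748×10^-5 / 4.060² = 5.814×10^6 N
Factor of safety n = P_cr / P = 5814.1 / 3700 = 1.57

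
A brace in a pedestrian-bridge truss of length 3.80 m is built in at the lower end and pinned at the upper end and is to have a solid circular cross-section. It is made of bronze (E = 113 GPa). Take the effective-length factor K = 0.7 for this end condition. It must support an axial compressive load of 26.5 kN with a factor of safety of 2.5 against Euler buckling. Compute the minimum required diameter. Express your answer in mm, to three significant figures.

Required P_cr = n·P = 2.5 × 26.5 = 66.25 kN
L_e = K·L = 0.7 × 3.80 = 2.660 m
Required I = P_cr·L_e²/(π²E) = 6.625×10^4 × 2.660² / (π² × 1.13×10^11) = 4.203×10^-7 m⁴
I_req = 4.203×10^5 mm⁴
Solid circle: I = πd⁴/64  ⇒  d = (64I/π)^(1/4) = (64×4.203×10^5/π)^(1/4) = 54.1 mm

d ≈ 54.1 mm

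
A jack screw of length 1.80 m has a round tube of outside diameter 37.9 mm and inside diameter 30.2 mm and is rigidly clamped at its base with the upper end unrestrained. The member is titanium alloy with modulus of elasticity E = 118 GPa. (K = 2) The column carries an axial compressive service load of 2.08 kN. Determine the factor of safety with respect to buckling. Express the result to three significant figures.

n ≈ 2.61

d_o = 37.9 mm, d_i = 30.2 mm
I = π(d_o⁴ − d_i⁴)/64 = π(37.9⁴ − 30.20⁴)/64 = 6.045×10^4 mm⁴
I = 6.045×10^4 mm⁴ = 6.045×10^-8 m⁴
Effective length L_e = K·L = 2 × 1.80 = 3.600 m
P_cr = π²EI / L_e² = π² × 118×10⁹ × 6.045×10^-8 / 3.600² = 5.432×10^3 N
Factor of safety n = P_cr / P = 5.4321 / 2.08 = 2.61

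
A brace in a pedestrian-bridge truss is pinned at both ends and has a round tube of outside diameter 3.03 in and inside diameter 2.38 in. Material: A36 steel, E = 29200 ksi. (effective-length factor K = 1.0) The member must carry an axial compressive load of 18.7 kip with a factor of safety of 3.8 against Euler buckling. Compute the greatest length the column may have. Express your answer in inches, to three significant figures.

d_o = 3.03 in, d_i = 2.38 in
I = π(d_o⁴ − d_i⁴)/64 = π(3.03⁴ − 2.380⁴)/64 = 2.563 in⁴
Required critical load P_cr = n·P = 3.8 × 18.7 = 71.06 kip = 7.106×10^4 lb
From P_cr = π²EI/(K·L)²:  L = (1/K)·√(π²EI/P_cr) = (1/1)·√(π²×2.92×10^7×2.563/7.106×10^4)
L = 102 in

L_max ≈ 102 in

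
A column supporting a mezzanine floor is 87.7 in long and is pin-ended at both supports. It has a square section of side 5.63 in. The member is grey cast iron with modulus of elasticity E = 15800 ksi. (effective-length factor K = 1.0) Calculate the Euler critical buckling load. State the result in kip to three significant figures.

P_cr ≈ 1700 kip

I = a⁴/12 = 5.63⁴/12 = 83.72 in⁴
Effective length L_e = K·L = 1 × 87.7 = 87.70 in
P_cr = π²EI / L_e² = π² × 15800×10³ × 83.72 / 87.70² = 1.698×10^6 lb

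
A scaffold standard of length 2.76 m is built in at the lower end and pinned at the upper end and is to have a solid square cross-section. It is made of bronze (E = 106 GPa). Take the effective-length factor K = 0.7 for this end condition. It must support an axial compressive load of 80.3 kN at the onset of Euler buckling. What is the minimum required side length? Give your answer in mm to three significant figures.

L_e = K·L = 0.7 × 2.76 = 1.932 m
Required I = P_cr·L_e²/(π²E) = 8.030×10^4 × 1.932² / (π² × 1.06×10^11) = 2.865×10^-7 m⁴
I_req = 2.865×10^5 mm⁴
Solid square: I = a⁴/12  ⇒  a = (12I)^(1/4) = (12×2.865×10^5)^(1/4) = 43.1 mm

a ≈ 43.1 mm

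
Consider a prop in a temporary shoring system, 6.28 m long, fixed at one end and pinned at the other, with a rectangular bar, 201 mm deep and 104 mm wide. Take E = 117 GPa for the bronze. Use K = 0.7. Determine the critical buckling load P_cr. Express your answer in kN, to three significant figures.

Buckling occurs about the weak axis: I_min = h·b³/12 with b = 104 mm (the shorter side).
I_min = 201×104³/12 = 1.884×10^7 mm⁴
I = 1.884×10^7 mm⁴ = 1.884×10^-5 m⁴
Effective length L_e = K·L = 0.7 × 6.28 = 4.396 m
P_cr = π²EI / L_e² = π² × 117×10⁹ × 1.884×10^-5 / 4.396² = 1.126×10^6 N

P_cr ≈ 1130 kN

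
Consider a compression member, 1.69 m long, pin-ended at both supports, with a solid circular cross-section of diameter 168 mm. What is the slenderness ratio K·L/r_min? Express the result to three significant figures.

λ ≈ 40.2

I = πd⁴/64 = π×168⁴/64 = 3.910×10^7 mm⁴
A = 2.217×10^4 mm²;  r_min = √(I/A) = √(3.910×10^7/2.217×10^4) = 42.00 mm
L_e = K·L = 1 × 1.69 m = 1.690 m = 1690.0 mm
λ = L_e / r_min = 1690.0 / 42.00 = 40.2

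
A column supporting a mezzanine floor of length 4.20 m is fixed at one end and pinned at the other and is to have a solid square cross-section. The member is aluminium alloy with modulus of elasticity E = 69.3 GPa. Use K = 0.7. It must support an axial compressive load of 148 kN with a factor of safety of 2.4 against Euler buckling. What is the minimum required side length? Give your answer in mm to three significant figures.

a ≈ 85.7 mm

Required P_cr = n·P = 2.4 × 148 = 355.2 kN
L_e = K·L = 0.7 × 4.20 = 2.940 m
Required I = P_cr·L_e²/(π²E) = 3.552×10^5 × 2.940² / (π² × 6.93×10^10) = 4.489×10^-6 m⁴
I_req = 4.489×10^6 mm⁴
Solid square: I = a⁴/12  ⇒  a = (12I)^(1/4) = (12×4.489×10^6)^(1/4) = 85.7 mm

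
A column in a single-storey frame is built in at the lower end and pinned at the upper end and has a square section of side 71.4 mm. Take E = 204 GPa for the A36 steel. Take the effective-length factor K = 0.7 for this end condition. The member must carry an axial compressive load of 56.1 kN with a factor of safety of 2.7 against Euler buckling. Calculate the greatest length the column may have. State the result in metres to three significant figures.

I = a⁴/12 = 71.4⁴/12 = 2.166×10^6 mm⁴
I = 2.166×10^-6 m⁴
Required critical load P_cr = n·P = 2.7 × 56.1 = 151.5 kN = 1.515×10^5 N
From P_cr = π²EI/(K·L)²:  L = (1/K)·√(π²EI/P_cr) = (1/0.7)·√(π²×2.04×10^11×2.166×10^-6/1.515×10^5)
L = 7.66 m

L_max ≈ 7.66 m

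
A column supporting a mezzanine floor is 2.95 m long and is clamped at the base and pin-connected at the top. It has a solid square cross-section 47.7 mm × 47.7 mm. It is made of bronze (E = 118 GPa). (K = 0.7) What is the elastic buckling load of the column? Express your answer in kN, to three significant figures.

P_cr ≈ 118 kN

I = a⁴/12 = 47.7⁴/12 = 4.314×10^5 mm⁴
I = 4.314×10^5 mm⁴ = 4.314×10^-7 m⁴
Effective length L_e = K·L = 0.7 × 2.95 = 2.065 m
P_cr = π²EI / L_e² = π² × 118×10⁹ × 4.314×10^-7 / 2.065² = 1.178×10^5 N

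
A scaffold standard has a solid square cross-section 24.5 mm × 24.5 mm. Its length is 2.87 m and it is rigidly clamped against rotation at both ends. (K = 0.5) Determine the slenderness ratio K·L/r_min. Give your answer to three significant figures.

λ ≈ 203

For a square r = a/√12 = 24.5/√12 = 7.073 mm
L_e = K·L = 0.5 × 2.87 m = 1.435 m = 1435.0 mm
λ = L_e / r_min = 1435.0 / 7.073 = 203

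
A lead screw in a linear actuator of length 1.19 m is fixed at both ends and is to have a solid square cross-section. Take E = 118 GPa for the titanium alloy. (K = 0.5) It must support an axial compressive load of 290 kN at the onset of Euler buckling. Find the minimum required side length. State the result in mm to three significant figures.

L_e = K·L = 0.5 × 1.19 = 0.5950 m
Required I = P_cr·L_e²/(π²E) = 2.900×10^5 × 0.5950² / (π² × 1.18×10^11) = 8.816×10^-8 m⁴
I_req = 8.816×10^4 mm⁴
Solid square: I = a⁴/12  ⇒  a = (12I)^(1/4) = (12×8.816×10^4)^(1/4) = 32.1 mm

a ≈ 32.1 mm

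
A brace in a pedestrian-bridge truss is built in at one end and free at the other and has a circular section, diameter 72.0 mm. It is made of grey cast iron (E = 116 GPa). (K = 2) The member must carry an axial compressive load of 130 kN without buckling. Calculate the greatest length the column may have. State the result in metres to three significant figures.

I = πd⁴/64 = π×72.0⁴/64 = 1.319×10^6 mm⁴
I = 1.319×10^-6 m⁴
At the buckling limit P_cr = P = 1.300×10^5 N
From P_cr = π²EI/(K·L)²:  L = (1/K)·√(π²EI/P_cr) = (1/2)·√(π²×1.16×10^11×1.319×10^-6/1.300×10^5)
L = 1.70 m

L_max ≈ 1.70 m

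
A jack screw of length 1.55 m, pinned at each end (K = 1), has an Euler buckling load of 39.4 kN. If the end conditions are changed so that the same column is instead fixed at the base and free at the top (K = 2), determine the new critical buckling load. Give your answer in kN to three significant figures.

P_cr ∝ 1/K², so P_cr,new = P_cr,old × (K_old/K_new)² = 39.4 × (1/2)²
= 39.4 × 0.2500 = 9.85 kN

P_cr ≈ 9.85 kN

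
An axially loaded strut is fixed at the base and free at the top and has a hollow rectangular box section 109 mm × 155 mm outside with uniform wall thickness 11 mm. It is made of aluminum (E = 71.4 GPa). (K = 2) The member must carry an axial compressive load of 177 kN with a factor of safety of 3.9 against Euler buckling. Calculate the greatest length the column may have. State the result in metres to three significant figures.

L_max ≈ 1.55 m

Inner dimensions: h_i = 155 − 2×11 = 133.0 mm, b_i = 109 − 2×11 = 87.00 mm
Weak-axis I_min = (h_o·b_o³ − h_i·b_i³)/12 with b_o = 109, b_i = 87.00 mm (shorter outer/inner sides).
I_min = (155×109³ − 133.0×87.00³)/12 = 9.429×10^6 mm⁴
I = 9.429×10^-6 m⁴
Required critical load P_cr = n·P = 3.9 × 177 = 690.3 kN = 6.903×10^5 N
From P_cr = π²EI/(K·L)²:  L = (1/K)·√(π²EI/P_cr) = (1/2)·√(π²×7.14×10^10×9.429×10^-6/6.903×10^5)
L = 1.55 m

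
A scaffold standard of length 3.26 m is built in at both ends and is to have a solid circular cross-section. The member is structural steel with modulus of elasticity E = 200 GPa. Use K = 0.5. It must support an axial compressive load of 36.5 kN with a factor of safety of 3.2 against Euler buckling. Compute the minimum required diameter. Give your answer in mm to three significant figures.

Required P_cr = n·P = 3.2 × 36.5 = 116.8 kN
L_e = K·L = 0.5 × 3.26 = 1.630 m
Required I = P_cr·L_e²/(π²E) = 1.168×10^5 × 1.630² / (π² × 2.00×10^11) = 1.572×10^-7 m⁴
I_req = 1.572×10^5 mm⁴
Solid circle: I = πd⁴/64  ⇒  d = (64I/π)^(1/4) = (64×1.572×10^5/π)^(1/4) = 42.3 mm

d ≈ 42.3 mm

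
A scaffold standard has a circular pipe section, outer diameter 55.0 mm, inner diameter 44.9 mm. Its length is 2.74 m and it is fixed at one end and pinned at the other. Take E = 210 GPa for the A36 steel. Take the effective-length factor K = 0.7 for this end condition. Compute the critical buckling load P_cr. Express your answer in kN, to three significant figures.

P_cr ≈ 141 kN

d_o = 55.0 mm, d_i = 44.9 mm
I = π(d_o⁴ − d_i⁴)/64 = π(55.0⁴ − 44.90⁴)/64 = 2.497×10^5 mm⁴
I = 2.497×10^5 mm⁴ = 2.497×10^-7 m⁴
Effective length L_e = K·L = 0.7 × 2.74 = 1.918 m
P_cr = π²EI / L_e² = π² × 210×10⁹ × 2.497×10^-7 / 1.918² = 1.407×10^5 N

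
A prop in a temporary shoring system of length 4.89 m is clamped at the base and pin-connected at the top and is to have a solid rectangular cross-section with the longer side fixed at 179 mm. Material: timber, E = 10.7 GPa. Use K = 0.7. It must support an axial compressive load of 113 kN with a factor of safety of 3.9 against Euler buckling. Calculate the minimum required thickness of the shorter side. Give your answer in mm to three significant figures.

b ≈ 149 mm

Required P_cr = n·P = 3.9 × 113 = 440.7 kN
L_e = K·L = 0.7 × 4.89 = 3.423 m
Required I = P_cr·L_e²/(π²E) = 4.407×10^5 × 3.423² / (π² × 1.07×10^10) = 4.890×10^-5 m⁴
I_req = 4.890×10^7 mm⁴
Rectangle, weak axis: I_min = h·b³/12 with h = 179 mm fixed  ⇒  b = (12I/h)^(1/3) = 149 mm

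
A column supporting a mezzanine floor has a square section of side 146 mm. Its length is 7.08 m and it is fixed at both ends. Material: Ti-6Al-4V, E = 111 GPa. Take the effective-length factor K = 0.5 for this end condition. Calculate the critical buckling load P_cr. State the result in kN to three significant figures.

I = a⁴/12 = 146⁴/12 = 3.786×10^7 mm⁴
I = 3.786×10^7 mm⁴ = 3.786×10^-5 m⁴
Effective length L_e = K·L = 0.5 × 7.08 = 3.540 m
P_cr = π²EI / L_e² = π² × 111×10⁹ × 3.786×10^-5 / 3.540² = 3.310×10^6 N

P_cr ≈ 3310 kN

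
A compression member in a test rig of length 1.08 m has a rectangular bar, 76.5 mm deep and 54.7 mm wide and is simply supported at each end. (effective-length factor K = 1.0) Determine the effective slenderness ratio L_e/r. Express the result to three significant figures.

Buckling occurs about the weak axis: I_min = h·b³/12 with b = 54.7 mm (the shorter side).
I_min = 76.5×54.7³/12 = 1.043×10^6 mm⁴
A = 4.185×10^3 mm²;  r_min = √(I/A) = √(1.043×10^6/4.185×10^3) = 15.79 mm
L_e = K·L = 1 × 1.08 m = 1.080 m = 1080.0 mm
λ = L_e / r_min = 1080.0 / 15.79 = 68.4

λ ≈ 68.4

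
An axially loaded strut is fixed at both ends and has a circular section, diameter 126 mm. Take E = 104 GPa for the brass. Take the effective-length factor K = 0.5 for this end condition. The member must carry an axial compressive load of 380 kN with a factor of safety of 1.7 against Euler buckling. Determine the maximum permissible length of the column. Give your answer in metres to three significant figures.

I = πd⁴/64 = π×126⁴/64 = 1.237×10^7 mm⁴
I = 1.237×10^-5 m⁴
Required critical load P_cr = n·P = 1.7 × 380 = 646.0 kN = 6.460×10^5 N
From P_cr = π²EI/(K·L)²:  L = (1/K)·√(π²EI/P_cr) = (1/0.5)·√(π²×1.04×10^11×1.237×10^-5/6.460×10^5)
L = 8.87 m

L_max ≈ 8.87 m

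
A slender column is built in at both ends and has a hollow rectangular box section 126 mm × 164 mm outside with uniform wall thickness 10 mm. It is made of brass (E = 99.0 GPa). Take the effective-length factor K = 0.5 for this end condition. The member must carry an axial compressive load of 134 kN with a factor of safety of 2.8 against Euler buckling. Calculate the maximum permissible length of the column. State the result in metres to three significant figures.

L_max ≈ 11.7 m

Inner dimensions: h_i = 164 − 2×10 = 144.0 mm, b_i = 126 − 2×10 = 106.0 mm
Weak-axis I_min = (h_o·b_o³ − h_i·b_i³)/12 with b_o = 126, b_i = 106.0 mm (shorter outer/inner sides).
I_min = (164×126³ − 144.0×106.0³)/12 = 1.305×10^7 mm⁴
I = 1.305×10^-5 m⁴
Required critical load P_cr = n·P = 2.8 × 134 = 375.2 kN = 3.752×10^5 N
From P_cr = π²EI/(K·L)²:  L = (1/K)·√(π²EI/P_cr) = (1/0.5)·√(π²×9.90×10^10×1.305×10^-5/3.752×10^5)
L = 11.7 m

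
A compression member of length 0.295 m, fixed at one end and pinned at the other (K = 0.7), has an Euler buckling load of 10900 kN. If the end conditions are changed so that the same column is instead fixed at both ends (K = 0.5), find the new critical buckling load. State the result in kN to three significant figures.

P_cr ≈ 21400 kN

P_cr ∝ 1/K², so P_cr,new = P_cr,old × (K_old/K_new)² = 10900 × (0.7/0.5)²
= 10900 × 1.960 = 21400 kN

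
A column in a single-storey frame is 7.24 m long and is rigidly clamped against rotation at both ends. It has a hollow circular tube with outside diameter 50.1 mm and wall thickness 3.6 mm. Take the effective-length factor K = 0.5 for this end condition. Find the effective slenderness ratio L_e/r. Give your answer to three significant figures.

λ ≈ 220

Inner diameter d_i = 50.1 − 2×3.6 = 42.90 mm
I = π(d_o⁴ − d_i⁴)/64 = π(50.1⁴ − 42.90⁴)/64 = 1.430×10^5 mm⁴
A = 525.9 mm²;  r_min = √(I/A) = √(1.430×10^5/525.9) = 16.49 mm
L_e = K·L = 0.5 × 7.24 m = 3.620 m = 3620.0 mm
λ = L_e / r_min = 3620.0 / 16.49 = 220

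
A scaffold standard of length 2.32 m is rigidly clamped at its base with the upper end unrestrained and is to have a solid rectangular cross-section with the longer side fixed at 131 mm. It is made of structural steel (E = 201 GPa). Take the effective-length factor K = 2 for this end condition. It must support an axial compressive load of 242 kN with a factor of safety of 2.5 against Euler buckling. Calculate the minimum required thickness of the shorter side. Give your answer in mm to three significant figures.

Required P_cr = n·P = 2.5 × 242 = 605.0 kN
L_e = K·L = 2 × 2.32 = 4.640 m
Required I = P_cr·L_e²/(π²E) = 6.050×10^5 × 4.640² / (π² × 2.01×10^11) = 6.566×10^-6 m⁴
I_req = 6.566×10^6 mm⁴
Rectangle, weak axis: I_min = h·b³/12 with h = 131 mm fixed  ⇒  b = (12I/h)^(1/3) = 84.4 mm

b ≈ 84.4 mm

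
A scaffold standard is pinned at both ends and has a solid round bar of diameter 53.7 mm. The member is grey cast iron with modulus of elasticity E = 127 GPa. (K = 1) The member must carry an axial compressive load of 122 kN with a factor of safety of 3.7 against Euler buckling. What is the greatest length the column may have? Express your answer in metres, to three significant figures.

I = πd⁴/64 = π×53.7⁴/64 = 4.082×10^5 mm⁴
I = 4.082×10^-7 m⁴
Required critical load P_cr = n·P = 3.7 × 122 = 451.4 kN = 4.514×10^5 N
From P_cr = π²EI/(K·L)²:  L = (1/K)·√(π²EI/P_cr) = (1/1)·√(π²×1.27×10^11×4.082×10^-7/4.514×10^5)
L = 1.06 m

L_max ≈ 1.06 m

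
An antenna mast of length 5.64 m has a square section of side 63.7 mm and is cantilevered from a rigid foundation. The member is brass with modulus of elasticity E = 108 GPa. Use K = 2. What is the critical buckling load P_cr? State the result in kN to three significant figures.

P_cr ≈ 11.5 kN

I = a⁴/12 = 63.7⁴/12 = 1.372×10^6 mm⁴
I = 1.372×10^6 mm⁴ = 1.372×10^-6 m⁴
Effective length L_e = K·L = 2 × 5.64 = 11.28 m
P_cr = π²EI / L_e² = π² × 108×10⁹ × 1.372×10^-6 / 11.28² = 1.149×10^4 N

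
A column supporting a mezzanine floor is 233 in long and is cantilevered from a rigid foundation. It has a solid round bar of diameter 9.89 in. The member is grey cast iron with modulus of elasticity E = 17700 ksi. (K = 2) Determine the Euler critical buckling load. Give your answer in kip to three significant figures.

P_cr ≈ 378 kip

I = πd⁴/64 = π×9.89⁴/64 = 469.6 in⁴
Effective length L_e = K·L = 2 × 233 = 466.0 in
P_cr = π²EI / L_e² = π² × 17700×10³ × 469.6 / 466.0² = 3.778×10^5 lb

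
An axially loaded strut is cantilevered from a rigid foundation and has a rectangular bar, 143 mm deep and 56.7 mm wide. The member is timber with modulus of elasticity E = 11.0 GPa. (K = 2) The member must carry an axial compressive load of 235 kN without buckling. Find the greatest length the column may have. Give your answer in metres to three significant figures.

L_max ≈ 0.501 m

Buckling occurs about the weak axis: I_min = h·b³/12 with b = 56.7 mm (the shorter side).
I_min = 143×56.7³/12 = 2.172×10^6 mm⁴
I = 2.172×10^-6 m⁴
At the buckling limit P_cr = P = 2.350×10^5 N
From P_cr = π²EI/(K·L)²:  L = (1/K)·√(π²EI/P_cr) = (1/2)·√(π²×1.10×10^10×2.172×10^-6/2.350×10^5)
L = 0.501 m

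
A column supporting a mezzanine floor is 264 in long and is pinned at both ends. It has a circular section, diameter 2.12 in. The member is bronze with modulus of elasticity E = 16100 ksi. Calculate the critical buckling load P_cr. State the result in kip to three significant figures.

I = πd⁴/64 = π×2.12⁴/64 = 0.9915 in⁴
Effective length L_e = K·L = 1 × 264 = 264.0 in
P_cr = π²EI / L_e² = π² × 16100×10³ × 0.9915 / 264.0² = 2.261×10^3 lb

P_cr ≈ 2.26 kip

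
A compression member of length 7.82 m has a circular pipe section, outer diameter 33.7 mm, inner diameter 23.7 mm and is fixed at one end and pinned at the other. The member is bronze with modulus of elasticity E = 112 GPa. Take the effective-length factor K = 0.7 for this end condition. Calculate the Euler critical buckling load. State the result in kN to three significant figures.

d_o = 33.7 mm, d_i = 23.7 mm
I = π(d_o⁴ − d_i⁴)/64 = π(33.7⁴ − 23.70⁴)/64 = 4.783×10^4 mm⁴
I = 4.783×10^4 mm⁴ = 4.783×10^-8 m⁴
Effective length L_e = K·L = 0.7 × 7.82 = 5.474 m
P_cr = π²EI / L_e² = π² × 112×10⁹ × 4.783×10^-8 / 5.474² = 1.764×10^3 N

P_cr ≈ 1.76 kN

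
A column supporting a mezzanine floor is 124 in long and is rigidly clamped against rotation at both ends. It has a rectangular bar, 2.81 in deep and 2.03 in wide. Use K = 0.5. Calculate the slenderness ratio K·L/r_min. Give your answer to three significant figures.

For a rectangle r_min = b/√12 = 2.03/√12 = 0.5860 in
L_e = K·L = 0.5 × 124 = 62.00 in
λ = L_e / r_min = 62.000 / 0.5860 = 106

λ ≈ 106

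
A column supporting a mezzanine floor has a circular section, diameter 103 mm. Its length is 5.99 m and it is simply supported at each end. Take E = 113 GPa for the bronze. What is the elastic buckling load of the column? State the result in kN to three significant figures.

P_cr ≈ 172 kN

I = πd⁴/64 = π×103⁴/64 = 5.525×10^6 mm⁴
I = 5.525×10^6 mm⁴ = 5.525×10^-6 m⁴
Effective length L_e = K·L = 1 × 5.99 = 5.990 m
P_cr = π²EI / L_e² = π² × 113×10⁹ × 5.525×10^-6 / 5.990² = 1.717×10^5 N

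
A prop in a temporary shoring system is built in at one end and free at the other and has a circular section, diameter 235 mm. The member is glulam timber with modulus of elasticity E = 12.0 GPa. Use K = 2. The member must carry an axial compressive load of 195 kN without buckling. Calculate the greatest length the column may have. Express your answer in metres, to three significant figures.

I = πd⁴/64 = π×235⁴/64 = 1.497×10^8 mm⁴
I = 1.497×10^-4 m⁴
At the buckling limit P_cr = P = 1.950×10^5 N
From P_cr = π²EI/(K·L)²:  L = (1/K)·√(π²EI/P_cr) = (1/2)·√(π²×1.20×10^10×1.497×10^-4/1.950×10^5)
L = 4.77 m

L_max ≈ 4.77 m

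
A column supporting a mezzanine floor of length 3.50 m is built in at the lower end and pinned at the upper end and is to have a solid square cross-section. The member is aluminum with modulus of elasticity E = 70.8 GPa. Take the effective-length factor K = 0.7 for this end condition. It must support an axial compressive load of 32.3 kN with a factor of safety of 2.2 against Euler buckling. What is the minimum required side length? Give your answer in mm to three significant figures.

Required P_cr = n·P = 2.2 × 32.3 = 71.06 kN
L_e = K·L = 0.7 × 3.50 = 2.450 m
Required I = P_cr·L_e²/(π²E) = 7.106×10^4 × 2.450² / (π² × 7.08×10^10) = 6.104×10^-7 m⁴
I_req = 6.104×10^5 mm⁴
Solid square: I = a⁴/12  ⇒  a = (12I)^(1/4) = (12×6.104×10^5)^(1/4) = 52.0 mm

a ≈ 52.0 mm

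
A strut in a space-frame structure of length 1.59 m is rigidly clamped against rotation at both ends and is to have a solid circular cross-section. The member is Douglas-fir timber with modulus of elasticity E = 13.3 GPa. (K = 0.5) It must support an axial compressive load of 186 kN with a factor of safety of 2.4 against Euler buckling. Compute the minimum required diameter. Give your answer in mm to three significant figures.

Required P_cr = n·P = 2.4 × 186 = 446.4 kN
L_e = K·L = 0.5 × 1.59 = 0.7950 m
Required I = P_cr·L_e²/(π²E) = 4.464×10^5 × 0.7950² / (π² × 1.33×10^10) = 2.149×10^-6 m⁴
I_req = 2.149×10^6 mm⁴
Solid circle: I = πd⁴/64  ⇒  d = (64I/π)^(1/4) = (64×2.149×10^6/π)^(1/4) = 81.3 mm

d ≈ 81.3 mm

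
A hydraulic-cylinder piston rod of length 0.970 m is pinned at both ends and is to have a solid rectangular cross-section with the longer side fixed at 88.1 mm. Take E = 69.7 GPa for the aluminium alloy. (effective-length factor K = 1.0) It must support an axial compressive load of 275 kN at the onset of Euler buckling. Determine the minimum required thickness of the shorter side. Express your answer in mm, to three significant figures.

b ≈ 37.1 mm

L_e = K·L = 1 × 0.970 = 0.9700 m
Required I = P_cr·L_e²/(π²E) = 2.750×10^5 × 0.9700² / (π² × 6.97×10^10) = 3.761×10^-7 m⁴
I_req = 3.761×10^5 mm⁴
Rectangle, weak axis: I_min = h·b³/12 with h = 88.1 mm fixed  ⇒  b = (12I/h)^(1/3) = 37.1 mm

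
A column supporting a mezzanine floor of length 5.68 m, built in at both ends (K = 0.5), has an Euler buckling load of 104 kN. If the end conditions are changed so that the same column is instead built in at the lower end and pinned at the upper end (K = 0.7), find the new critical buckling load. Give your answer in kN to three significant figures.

P_cr ≈ 53.1 kN

P_cr ∝ 1/K², so P_cr,new = P_cr,old × (K_old/K_new)² = 104 × (0.5/0.7)²
= 104 × 0.5102 = 53.1 kN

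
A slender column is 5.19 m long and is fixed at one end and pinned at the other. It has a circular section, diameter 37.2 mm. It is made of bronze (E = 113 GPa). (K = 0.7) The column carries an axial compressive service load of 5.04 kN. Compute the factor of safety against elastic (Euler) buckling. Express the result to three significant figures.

I = πd⁴/64 = π×37.2⁴/64 = 9.400×10^4 mm⁴
I = 9.400×10^4 mm⁴ = 9.400×10^-8 m⁴
Effective length L_e = K·L = 0.7 × 5.19 = 3.633 m
P_cr = π²EI / L_e² = π² × 113×10⁹ × 9.400×10^-8 / 3.633² = 7.943×10^3 N
Factor of safety n = P_cr / P = 7.9431 / 5.04 = 1.58

n ≈ 1.58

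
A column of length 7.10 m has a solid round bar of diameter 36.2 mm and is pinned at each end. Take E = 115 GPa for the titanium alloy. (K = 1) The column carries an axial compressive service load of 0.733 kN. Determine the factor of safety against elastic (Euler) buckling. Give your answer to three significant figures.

I = πd⁴/64 = π×36.2⁴/64 = 8.430×10^4 mm⁴
I = 8.430×10^4 mm⁴ = 8.430×10^-8 m⁴
Effective length L_e = K·L = 1 × 7.10 = 7.100 m
P_cr = π²EI / L_e² = π² × 115×10⁹ × 8.430×10^-8 / 7.100² = 1.898×10^3 N
Factor of safety n = P_cr / P = 1.8980 / 0.733 = 2.59

n ≈ 2.59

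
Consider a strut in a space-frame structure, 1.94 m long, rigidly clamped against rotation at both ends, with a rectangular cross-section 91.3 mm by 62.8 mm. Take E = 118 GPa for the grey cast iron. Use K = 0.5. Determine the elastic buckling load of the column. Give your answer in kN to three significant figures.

P_cr ≈ 2330 kN

Buckling occurs about the weak axis: I_min = h·b³/12 with b = 62.8 mm (the shorter side).
I_min = 91.3×62.8³/12 = 1.884×10^6 mm⁴
I = 1.884×10^6 mm⁴ = 1.884×10^-6 m⁴
Effective length L_e = K·L = 0.5 × 1.94 = 0.9700 m
P_cr = π²EI / L_e² = π² × 118×10⁹ × 1.884×10^-6 / 0.9700² = 2.332×10^6 N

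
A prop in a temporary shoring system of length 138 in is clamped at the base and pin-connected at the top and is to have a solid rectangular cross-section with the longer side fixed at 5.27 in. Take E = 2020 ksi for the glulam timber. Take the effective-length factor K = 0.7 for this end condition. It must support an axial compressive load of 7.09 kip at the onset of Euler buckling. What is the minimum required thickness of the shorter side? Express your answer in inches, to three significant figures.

L_e = K·L = 0.7 × 138 = 96.60 in
Required I = P_cr·L_e²/(π²E) = 7.090×10^3 × 96.60² / (π² × 2.02×10^6) = 3.319 in⁴
Rectangle, weak axis: I_min = h·b³/12 with h = 5.27 in fixed  ⇒  b = (12I/h)^(1/3) = 1.96 in

b ≈ 1.96 in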